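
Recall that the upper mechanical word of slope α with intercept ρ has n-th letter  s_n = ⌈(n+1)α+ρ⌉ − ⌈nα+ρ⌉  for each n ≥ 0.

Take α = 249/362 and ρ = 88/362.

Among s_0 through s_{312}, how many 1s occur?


#1s = Σ_{n=0}^{312} s_n = Σ_{n=0}^{312} (⌈(n+1)α+ρ⌉ − ⌈nα+ρ⌉)
the sum telescopes: every ⌈nα+ρ⌉ with 0 < n < 313 appears once with + and once with −, leaving ⌈313α+ρ⌉ − ⌈0·α+ρ⌉
313α + ρ = (313·249 + 88) / 362 = 78025/362
ρ = 88/362
⌈78025/362⌉ = 216,  ⌈88/362⌉ = 1
#1s = 216 − 1 = 215

215


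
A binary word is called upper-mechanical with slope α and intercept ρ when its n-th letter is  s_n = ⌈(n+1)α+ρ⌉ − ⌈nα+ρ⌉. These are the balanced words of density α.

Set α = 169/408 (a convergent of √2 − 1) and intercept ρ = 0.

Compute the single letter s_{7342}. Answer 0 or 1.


(n+1)α + ρ = (7343·169) / 408 = 1240967/408
nα + ρ     = (7342·169) / 408 = 1240798/408
⌈1240967/408⌉ = 3042,  ⌈1240798/408⌉ = 3042
s_{7342} = 3042 − 3042 = 0

0


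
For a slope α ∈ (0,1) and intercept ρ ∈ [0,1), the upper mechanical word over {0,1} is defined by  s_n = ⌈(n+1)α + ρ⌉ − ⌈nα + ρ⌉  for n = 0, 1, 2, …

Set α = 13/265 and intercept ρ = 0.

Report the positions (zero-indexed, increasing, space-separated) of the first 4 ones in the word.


0 20 40 61

n=0: ⌈13/265⌉−⌈0/265⌉ = 1−0 = 1  ← one
n=1: ⌈26/265⌉−⌈13/265⌉ = 1−1 = 0
n=2: ⌈39/265⌉−⌈26/265⌉ = 1−1 = 0
  …
n=20: ⌈273/265⌉−⌈260/265⌉ = 2−1 = 1  ← one
n=21: ⌈286/265⌉−⌈273/265⌉ = 2−2 = 0
n=22: ⌈299/265⌉−⌈286/265⌉ = 2−2 = 0
  …
n=40: ⌈533/265⌉−⌈520/265⌉ = 3−2 = 1  ← one
n=41: ⌈546/265⌉−⌈533/265⌉ = 3−3 = 0
n=42: ⌈559/265⌉−⌈546/265⌉ = 3−3 = 0
  …
n=61: ⌈806/265⌉−⌈793/265⌉ = 4−3 = 1  ← one
positions of the first 4 ones: 0 20 40 61


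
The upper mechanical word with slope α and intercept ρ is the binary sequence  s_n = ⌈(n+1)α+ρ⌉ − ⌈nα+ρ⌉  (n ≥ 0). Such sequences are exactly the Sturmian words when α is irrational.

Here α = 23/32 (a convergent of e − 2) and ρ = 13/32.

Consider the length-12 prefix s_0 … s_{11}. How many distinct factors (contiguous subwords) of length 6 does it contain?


6

t_n = ⌈(n·23+13)/32⌉ for n = 0 … 12:
  n=0…9: ⌈13/32⌉=1 ⌈36/32⌉=2 ⌈59/32⌉=2 ⌈82/32⌉=3 ⌈105/32⌉=4 ⌈128/32⌉=4 ⌈151/32⌉=5 ⌈174/32⌉=6 ⌈197/32⌉=7 ⌈220/32⌉=7
  n=10…12: ⌈243/32⌉=8 ⌈266/32⌉=9 ⌈289/32⌉=10
s_n = t_(n+1) − t_n for n = 0 … 11 gives
prefix = 101101110111
slide a length-6 window over [0..5] … [6..11] (7 windows); first occurrence of each distinct factor:
  [  0..  5] 101101
  [  1..  6] 011011
  [  2..  7] 110111
  [  3..  8] 101110
  [  4..  9] 011101
  [  5.. 10] 111011
  (the other 1 window repeats one of these)
distinct factors: {011011, 011101, 101101, 101110, 110111, 111011}
count = 6  (Sturmian bound for length 6 is 7)


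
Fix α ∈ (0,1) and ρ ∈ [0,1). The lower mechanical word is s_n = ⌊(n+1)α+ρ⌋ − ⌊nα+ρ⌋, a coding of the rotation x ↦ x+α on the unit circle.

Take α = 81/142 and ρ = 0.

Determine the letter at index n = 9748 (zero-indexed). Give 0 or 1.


1

(n+1)α + ρ = (9749·81) / 142 = 789669/142
nα + ρ     = (9748·81) / 142 = 789588/142
⌊789669/142⌋ = 5561,  ⌊789588/142⌋ = 5560
s_{9748} = 5561 − 5560 = 1


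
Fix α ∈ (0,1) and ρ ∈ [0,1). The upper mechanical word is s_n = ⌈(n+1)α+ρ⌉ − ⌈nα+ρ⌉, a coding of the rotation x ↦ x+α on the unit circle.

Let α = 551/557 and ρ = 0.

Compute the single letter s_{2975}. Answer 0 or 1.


1

(n+1)α + ρ = (2976·551) / 557 = 1639776/557
nα + ρ     = (2975·551) / 557 = 1639225/557
⌈1639776/557⌉ = 2944,  ⌈1639225/557⌉ = 2943
s_{2975} = 2944 − 2943 = 1


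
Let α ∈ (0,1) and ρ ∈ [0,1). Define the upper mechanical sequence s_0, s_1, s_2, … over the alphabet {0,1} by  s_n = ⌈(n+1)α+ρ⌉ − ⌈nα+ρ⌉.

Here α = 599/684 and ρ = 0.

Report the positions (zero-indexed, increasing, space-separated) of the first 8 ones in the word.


0 1 2 3 4 5 6 7

n=0: ⌈599/684⌉−⌈0/684⌉ = 1−0 = 1  ← one
n=1: ⌈1198/684⌉−⌈599/684⌉ = 2−1 = 1  ← one
n=2: ⌈1797/684⌉−⌈1198/684⌉ = 3−2 = 1  ← one
n=3: ⌈2396/684⌉−⌈1797/684⌉ = 4−3 = 1  ← one
n=4: ⌈2995/684⌉−⌈2396/684⌉ = 5−4 = 1  ← one
n=5: ⌈3594/684⌉−⌈2995/684⌉ = 6−5 = 1  ← one
n=6: ⌈4193/684⌉−⌈3594/684⌉ = 7−6 = 1  ← one
n=7: ⌈4792/684⌉−⌈4193/684⌉ = 8−7 = 1  ← one
positions of the first 8 ones: 0 1 2 3 4 5 6 7


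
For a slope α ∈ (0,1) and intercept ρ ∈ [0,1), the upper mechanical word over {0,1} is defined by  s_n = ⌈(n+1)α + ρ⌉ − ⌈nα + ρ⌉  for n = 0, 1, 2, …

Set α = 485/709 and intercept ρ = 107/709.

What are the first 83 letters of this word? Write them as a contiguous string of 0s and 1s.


n=0: ⌈(1·485+107)/709⌉ − ⌈(0·485+107)/709⌉ = ⌈592/709⌉ − ⌈107/709⌉ = 1 − 1 = 0
n=1: ⌈(2·485+107)/709⌉ − ⌈(1·485+107)/709⌉ = ⌈1077/709⌉ − ⌈592/709⌉ = 2 − 1 = 1
n=2: ⌈(3·485+107)/709⌉ − ⌈(2·485+107)/709⌉ = ⌈1562/709⌉ − ⌈1077/709⌉ = 3 − 2 = 1
n=3: ⌈(4·485+107)/709⌉ − ⌈(3·485+107)/709⌉ = ⌈2047/709⌉ − ⌈1562/709⌉ = 3 − 3 = 0
n=4: ⌈(5·485+107)/709⌉ − ⌈(4·485+107)/709⌉ = ⌈2532/709⌉ − ⌈2047/709⌉ = 4 − 3 = 1
n=5: ⌈(6·485+107)/709⌉ − ⌈(5·485+107)/709⌉ = ⌈3017/709⌉ − ⌈2532/709⌉ = 5 − 4 = 1
n=6: ⌈(7·485+107)/709⌉ − ⌈(6·485+107)/709⌉ = ⌈3502/709⌉ − ⌈3017/709⌉ = 5 − 5 = 0
n=7: ⌈(8·485+107)/709⌉ − ⌈(7·485+107)/709⌉ = ⌈3987/709⌉ − ⌈3502/709⌉ = 6 − 5 = 1
n=8: ⌈(9·485+107)/709⌉ − ⌈(8·485+107)/709⌉ = ⌈4472/709⌉ − ⌈3987/709⌉ = 7 − 6 = 1
n=9: ⌈(10·485+107)/709⌉ − ⌈(9·485+107)/709⌉ = ⌈4957/709⌉ − ⌈4472/709⌉ = 7 − 7 = 0
n=10: ⌈(11·485+107)/709⌉ − ⌈(10·485+107)/709⌉ = ⌈5442/709⌉ − ⌈4957/709⌉ = 8 − 7 = 1
n=11: ⌈(12·485+107)/709⌉ − ⌈(11·485+107)/709⌉ = ⌈5927/709⌉ − ⌈5442/709⌉ = 9 − 8 = 1
n=12: ⌈(13·485+107)/709⌉ − ⌈(12·485+107)/709⌉ = ⌈6412/709⌉ − ⌈5927/709⌉ = 10 − 9 = 1
n=13: ⌈(14·485+107)/709⌉ − ⌈(13·485+107)/709⌉ = ⌈6897/709⌉ − ⌈6412/709⌉ = 10 − 10 = 0
n=14: ⌈(15·485+107)/709⌉ − ⌈(14·485+107)/709⌉ = ⌈7382/709⌉ − ⌈6897/709⌉ = 11 − 10 = 1
n=15: ⌈(16·485+107)/709⌉ − ⌈(15·485+107)/709⌉ = ⌈7867/709⌉ − ⌈7382/709⌉ = 12 − 11 = 1
n=16: ⌈(17·485+107)/709⌉ − ⌈(16·485+107)/709⌉ = ⌈8352/709⌉ − ⌈7867/709⌉ = 12 − 12 = 0
n=17: ⌈(18·485+107)/709⌉ − ⌈(17·485+107)/709⌉ = ⌈8837/709⌉ − ⌈8352/709⌉ = 13 − 12 = 1
n=18: ⌈(19·485+107)/709⌉ − ⌈(18·485+107)/709⌉ = ⌈9322/709⌉ − ⌈8837/709⌉ = 14 − 13 = 1
n=19: ⌈(20·485+107)/709⌉ − ⌈(19·485+107)/709⌉ = ⌈9807/709⌉ − ⌈9322/709⌉ = 14 − 14 = 0
n=20: ⌈(21·485+107)/709⌉ − ⌈(20·485+107)/709⌉ = ⌈10292/709⌉ − ⌈9807/709⌉ = 15 − 14 = 1
n=21: ⌈(22·485+107)/709⌉ − ⌈(21·485+107)/709⌉ = ⌈10777/709⌉ − ⌈10292/709⌉ = 16 − 15 = 1
n=22: ⌈(23·485+107)/709⌉ − ⌈(22·485+107)/709⌉ = ⌈11262/709⌉ − ⌈10777/709⌉ = 16 − 16 = 0
n=23: ⌈(24·485+107)/709⌉ − ⌈(23·485+107)/709⌉ = ⌈11747/709⌉ − ⌈11262/709⌉ = 17 − 16 = 1
n=24: ⌈(25·485+107)/709⌉ − ⌈(24·485+107)/709⌉ = ⌈12232/709⌉ − ⌈11747/709⌉ = 18 − 17 = 1
n=25: ⌈(26·485+107)/709⌉ − ⌈(25·485+107)/709⌉ = ⌈12717/709⌉ − ⌈12232/709⌉ = 18 − 18 = 0
n=26: ⌈(27·485+107)/709⌉ − ⌈(26·485+107)/709⌉ = ⌈13202/709⌉ − ⌈12717/709⌉ = 19 − 18 = 1
n=27: ⌈(28·485+107)/709⌉ − ⌈(27·485+107)/709⌉ = ⌈13687/709⌉ − ⌈13202/709⌉ = 20 − 19 = 1
n=28: ⌈(29·485+107)/709⌉ − ⌈(28·485+107)/709⌉ = ⌈14172/709⌉ − ⌈13687/709⌉ = 20 − 20 = 0
n=29: ⌈(30·485+107)/709⌉ − ⌈(29·485+107)/709⌉ = ⌈14657/709⌉ − ⌈14172/709⌉ = 21 − 20 = 1
n=30: ⌈(31·485+107)/709⌉ − ⌈(30·485+107)/709⌉ = ⌈15142/709⌉ − ⌈14657/709⌉ = 22 − 21 = 1
n=31: ⌈(32·485+107)/709⌉ − ⌈(31·485+107)/709⌉ = ⌈15627/709⌉ − ⌈15142/709⌉ = 23 − 22 = 1
n=32: ⌈(33·485+107)/709⌉ − ⌈(32·485+107)/709⌉ = ⌈16112/709⌉ − ⌈15627/709⌉ = 23 − 23 = 0
n=33: ⌈(34·485+107)/709⌉ − ⌈(33·485+107)/709⌉ = ⌈16597/709⌉ − ⌈16112/709⌉ = 24 − 23 = 1
n=34: ⌈(35·485+107)/709⌉ − ⌈(34·485+107)/709⌉ = ⌈17082/709⌉ − ⌈16597/709⌉ = 25 − 24 = 1
n=35: ⌈(36·485+107)/709⌉ − ⌈(35·485+107)/709⌉ = ⌈17567/709⌉ − ⌈17082/709⌉ = 25 − 25 = 0
n=36: ⌈(37·485+107)/709⌉ − ⌈(36·485+107)/709⌉ = ⌈18052/709⌉ − ⌈17567/709⌉ = 26 − 25 = 1
n=37: ⌈(38·485+107)/709⌉ − ⌈(37·485+107)/709⌉ = ⌈18537/709⌉ − ⌈18052/709⌉ = 27 − 26 = 1
n=38: ⌈(39·485+107)/709⌉ − ⌈(38·485+107)/709⌉ = ⌈19022/709⌉ − ⌈18537/709⌉ = 27 − 27 = 0
n=39: ⌈(40·485+107)/709⌉ − ⌈(39·485+107)/709⌉ = ⌈19507/709⌉ − ⌈19022/709⌉ = 28 − 27 = 1
n=40: ⌈(41·485+107)/709⌉ − ⌈(40·485+107)/709⌉ = ⌈19992/709⌉ − ⌈19507/709⌉ = 29 − 28 = 1
n=41: ⌈(42·485+107)/709⌉ − ⌈(41·485+107)/709⌉ = ⌈20477/709⌉ − ⌈19992/709⌉ = 29 − 29 = 0
n=42: ⌈(43·485+107)/709⌉ − ⌈(42·485+107)/709⌉ = ⌈20962/709⌉ − ⌈20477/709⌉ = 30 − 29 = 1
n=43: ⌈(44·485+107)/709⌉ − ⌈(43·485+107)/709⌉ = ⌈21447/709⌉ − ⌈20962/709⌉ = 31 − 30 = 1
n=44: ⌈(45·485+107)/709⌉ − ⌈(44·485+107)/709⌉ = ⌈21932/709⌉ − ⌈21447/709⌉ = 31 − 31 = 0
n=45: ⌈(46·485+107)/709⌉ − ⌈(45·485+107)/709⌉ = ⌈22417/709⌉ − ⌈21932/709⌉ = 32 − 31 = 1
n=46: ⌈(47·485+107)/709⌉ − ⌈(46·485+107)/709⌉ = ⌈22902/709⌉ − ⌈22417/709⌉ = 33 − 32 = 1
n=47: ⌈(48·485+107)/709⌉ − ⌈(47·485+107)/709⌉ = ⌈23387/709⌉ − ⌈22902/709⌉ = 33 − 33 = 0
n=48: ⌈(49·485+107)/709⌉ − ⌈(48·485+107)/709⌉ = ⌈23872/709⌉ − ⌈23387/709⌉ = 34 − 33 = 1
n=49: ⌈(50·485+107)/709⌉ − ⌈(49·485+107)/709⌉ = ⌈24357/709⌉ − ⌈23872/709⌉ = 35 − 34 = 1
n=50: ⌈(51·485+107)/709⌉ − ⌈(50·485+107)/709⌉ = ⌈24842/709⌉ − ⌈24357/709⌉ = 36 − 35 = 1
n=51: ⌈(52·485+107)/709⌉ − ⌈(51·485+107)/709⌉ = ⌈25327/709⌉ − ⌈24842/709⌉ = 36 − 36 = 0
n=52: ⌈(53·485+107)/709⌉ − ⌈(52·485+107)/709⌉ = ⌈25812/709⌉ − ⌈25327/709⌉ = 37 − 36 = 1
n=53: ⌈(54·485+107)/709⌉ − ⌈(53·485+107)/709⌉ = ⌈26297/709⌉ − ⌈25812/709⌉ = 38 − 37 = 1
n=54: ⌈(55·485+107)/709⌉ − ⌈(54·485+107)/709⌉ = ⌈26782/709⌉ − ⌈26297/709⌉ = 38 − 38 = 0
n=55: ⌈(56·485+107)/709⌉ − ⌈(55·485+107)/709⌉ = ⌈27267/709⌉ − ⌈26782/709⌉ = 39 − 38 = 1
n=56: ⌈(57·485+107)/709⌉ − ⌈(56·485+107)/709⌉ = ⌈27752/709⌉ − ⌈27267/709⌉ = 40 − 39 = 1
n=57: ⌈(58·485+107)/709⌉ − ⌈(57·485+107)/709⌉ = ⌈28237/709⌉ − ⌈27752/709⌉ = 40 − 40 = 0
n=58: ⌈(59·485+107)/709⌉ − ⌈(58·485+107)/709⌉ = ⌈28722/709⌉ − ⌈28237/709⌉ = 41 − 40 = 1
n=59: ⌈(60·485+107)/709⌉ − ⌈(59·485+107)/709⌉ = ⌈29207/709⌉ − ⌈28722/709⌉ = 42 − 41 = 1
n=60: ⌈(61·485+107)/709⌉ − ⌈(60·485+107)/709⌉ = ⌈29692/709⌉ − ⌈29207/709⌉ = 42 − 42 = 0
n=61: ⌈(62·485+107)/709⌉ − ⌈(61·485+107)/709⌉ = ⌈30177/709⌉ − ⌈29692/709⌉ = 43 − 42 = 1
n=62: ⌈(63·485+107)/709⌉ − ⌈(62·485+107)/709⌉ = ⌈30662/709⌉ − ⌈30177/709⌉ = 44 − 43 = 1
n=63: ⌈(64·485+107)/709⌉ − ⌈(63·485+107)/709⌉ = ⌈31147/709⌉ − ⌈30662/709⌉ = 44 − 44 = 0
n=64: ⌈(65·485+107)/709⌉ − ⌈(64·485+107)/709⌉ = ⌈31632/709⌉ − ⌈31147/709⌉ = 45 − 44 = 1
n=65: ⌈(66·485+107)/709⌉ − ⌈(65·485+107)/709⌉ = ⌈32117/709⌉ − ⌈31632/709⌉ = 46 − 45 = 1
n=66: ⌈(67·485+107)/709⌉ − ⌈(66·485+107)/709⌉ = ⌈32602/709⌉ − ⌈32117/709⌉ = 46 − 46 = 0
n=67: ⌈(68·485+107)/709⌉ − ⌈(67·485+107)/709⌉ = ⌈33087/709⌉ − ⌈32602/709⌉ = 47 − 46 = 1
n=68: ⌈(69·485+107)/709⌉ − ⌈(68·485+107)/709⌉ = ⌈33572/709⌉ − ⌈33087/709⌉ = 48 − 47 = 1
n=69: ⌈(70·485+107)/709⌉ − ⌈(69·485+107)/709⌉ = ⌈34057/709⌉ − ⌈33572/709⌉ = 49 − 48 = 1
n=70: ⌈(71·485+107)/709⌉ − ⌈(70·485+107)/709⌉ = ⌈34542/709⌉ − ⌈34057/709⌉ = 49 − 49 = 0
n=71: ⌈(72·485+107)/709⌉ − ⌈(71·485+107)/709⌉ = ⌈35027/709⌉ − ⌈34542/709⌉ = 50 − 49 = 1
n=72: ⌈(73·485+107)/709⌉ − ⌈(72·485+107)/709⌉ = ⌈35512/709⌉ − ⌈35027/709⌉ = 51 − 50 = 1
n=73: ⌈(74·485+107)/709⌉ − ⌈(73·485+107)/709⌉ = ⌈35997/709⌉ − ⌈35512/709⌉ = 51 − 51 = 0
n=74: ⌈(75·485+107)/709⌉ − ⌈(74·485+107)/709⌉ = ⌈36482/709⌉ − ⌈35997/709⌉ = 52 − 51 = 1
n=75: ⌈(76·485+107)/709⌉ − ⌈(75·485+107)/709⌉ = ⌈36967/709⌉ − ⌈36482/709⌉ = 53 − 52 = 1
n=76: ⌈(77·485+107)/709⌉ − ⌈(76·485+107)/709⌉ = ⌈37452/709⌉ − ⌈36967/709⌉ = 53 − 53 = 0
n=77: ⌈(78·485+107)/709⌉ − ⌈(77·485+107)/709⌉ = ⌈37937/709⌉ − ⌈37452/709⌉ = 54 − 53 = 1
n=78: ⌈(79·485+107)/709⌉ − ⌈(78·485+107)/709⌉ = ⌈38422/709⌉ − ⌈37937/709⌉ = 55 − 54 = 1
n=79: ⌈(80·485+107)/709⌉ − ⌈(79·485+107)/709⌉ = ⌈38907/709⌉ − ⌈38422/709⌉ = 55 − 55 = 0
n=80: ⌈(81·485+107)/709⌉ − ⌈(80·485+107)/709⌉ = ⌈39392/709⌉ − ⌈38907/709⌉ = 56 − 55 = 1
n=81: ⌈(82·485+107)/709⌉ − ⌈(81·485+107)/709⌉ = ⌈39877/709⌉ − ⌈39392/709⌉ = 57 − 56 = 1
n=82: ⌈(83·485+107)/709⌉ − ⌈(82·485+107)/709⌉ = ⌈40362/709⌉ − ⌈39877/709⌉ = 57 − 57 = 0

01101101101110110110110110110111011011011011011011101101101101101101110110110110110


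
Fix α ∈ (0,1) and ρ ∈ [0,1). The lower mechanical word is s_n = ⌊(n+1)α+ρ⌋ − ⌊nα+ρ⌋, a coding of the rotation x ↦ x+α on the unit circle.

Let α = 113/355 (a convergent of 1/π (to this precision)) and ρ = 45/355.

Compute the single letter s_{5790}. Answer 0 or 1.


0

(n+1)α + ρ = (5791·113 + 45) / 355 = 654428/355
nα + ρ     = (5790·113 + 45) / 355 = 654315/355
⌊654428/355⌋ = 1843,  ⌊654315/355⌋ = 1843
s_{5790} = 1843 − 1843 = 0


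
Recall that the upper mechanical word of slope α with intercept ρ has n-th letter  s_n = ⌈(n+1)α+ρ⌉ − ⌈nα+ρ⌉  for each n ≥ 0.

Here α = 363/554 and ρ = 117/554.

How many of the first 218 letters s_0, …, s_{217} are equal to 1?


#1s = Σ_{n=0}^{217} s_n = Σ_{n=0}^{217} (⌈(n+1)α+ρ⌉ − ⌈nα+ρ⌉)
the sum telescopes: every ⌈nα+ρ⌉ with 0 < n < 218 appears once with + and once with −, leaving ⌈218α+ρ⌉ − ⌈0·α+ρ⌉
218α + ρ = (218·363 + 117) / 554 = 79251/554
ρ = 117/554
⌈79251/554⌉ = 144,  ⌈117/554⌉ = 1
#1s = 144 − 1 = 143

143


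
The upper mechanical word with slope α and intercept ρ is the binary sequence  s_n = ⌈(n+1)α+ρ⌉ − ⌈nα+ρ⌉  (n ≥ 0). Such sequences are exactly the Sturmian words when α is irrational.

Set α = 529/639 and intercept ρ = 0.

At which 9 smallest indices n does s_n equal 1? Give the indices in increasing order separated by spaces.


0 1 2 3 4 6 7 8 9

n=0: ⌈529/639⌉−⌈0/639⌉ = 1−0 = 1  ← one
n=1: ⌈1058/639⌉−⌈529/639⌉ = 2−1 = 1  ← one
n=2: ⌈1587/639⌉−⌈1058/639⌉ = 3−2 = 1  ← one
n=3: ⌈2116/639⌉−⌈1587/639⌉ = 4−3 = 1  ← one
n=4: ⌈2645/639⌉−⌈2116/639⌉ = 5−4 = 1  ← one
n=5: ⌈3174/639⌉−⌈2645/639⌉ = 5−5 = 0
n=6: ⌈3703/639⌉−⌈3174/639⌉ = 6−5 = 1  ← one
n=7: ⌈4232/639⌉−⌈3703/639⌉ = 7−6 = 1  ← one
n=8: ⌈4761/639⌉−⌈4232/639⌉ = 8−7 = 1  ← one
n=9: ⌈5290/639⌉−⌈4761/639⌉ = 9−8 = 1  ← one
positions of the first 9 ones: 0 1 2 3 4 6 7 8 9


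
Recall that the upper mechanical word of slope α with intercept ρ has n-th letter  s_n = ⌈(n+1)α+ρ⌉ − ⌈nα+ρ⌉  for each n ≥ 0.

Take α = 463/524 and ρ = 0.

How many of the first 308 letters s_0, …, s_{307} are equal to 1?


273

#1s = Σ_{n=0}^{307} s_n = Σ_{n=0}^{307} (⌈(n+1)α+ρ⌉ − ⌈nα+ρ⌉)
the sum telescopes: every ⌈nα+ρ⌉ with 0 < n < 308 appears once with + and once with −, leaving ⌈308α+ρ⌉ − ⌈0·α+ρ⌉
308α + ρ = (308·463) / 524 = 142604/524
ρ = 0/524
⌈142604/524⌉ = 273,  ⌈0/524⌉ = 0
#1s = 273 − 0 = 273


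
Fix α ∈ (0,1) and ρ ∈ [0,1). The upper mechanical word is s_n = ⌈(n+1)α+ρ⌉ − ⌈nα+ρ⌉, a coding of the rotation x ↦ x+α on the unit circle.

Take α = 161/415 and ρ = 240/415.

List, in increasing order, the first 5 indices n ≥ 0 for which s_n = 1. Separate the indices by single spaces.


1 3 6 8 11

n=0: ⌈401/415⌉−⌈240/415⌉ = 1−1 = 0
n=1: ⌈562/415⌉−⌈401/415⌉ = 2−1 = 1  ← one
n=2: ⌈723/415⌉−⌈562/415⌉ = 2−2 = 0
n=3: ⌈884/415⌉−⌈723/415⌉ = 3−2 = 1  ← one
n=4: ⌈1045/415⌉−⌈884/415⌉ = 3−3 = 0
n=5: ⌈1206/415⌉−⌈1045/415⌉ = 3−3 = 0
n=6: ⌈1367/415⌉−⌈1206/415⌉ = 4−3 = 1  ← one
n=7: ⌈1528/415⌉−⌈1367/415⌉ = 4−4 = 0
n=8: ⌈1689/415⌉−⌈1528/415⌉ = 5−4 = 1  ← one
n=9: ⌈1850/415⌉−⌈1689/415⌉ = 5−5 = 0
n=10: ⌈2011/415⌉−⌈1850/415⌉ = 5−5 = 0
n=11: ⌈2172/415⌉−⌈2011/415⌉ = 6−5 = 1  ← one
positions of the first 5 ones: 1 3 6 8 11


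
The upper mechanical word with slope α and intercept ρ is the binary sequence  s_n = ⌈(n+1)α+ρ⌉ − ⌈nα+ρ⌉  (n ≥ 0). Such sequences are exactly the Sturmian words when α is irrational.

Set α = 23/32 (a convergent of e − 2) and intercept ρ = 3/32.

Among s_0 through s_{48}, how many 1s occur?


35

#1s = Σ_{n=0}^{48} s_n = Σ_{n=0}^{48} (⌈(n+1)α+ρ⌉ − ⌈nα+ρ⌉)
the sum telescopes: every ⌈nα+ρ⌉ with 0 < n < 49 appears once with + and once with −, leaving ⌈49α+ρ⌉ − ⌈0·α+ρ⌉
49α + ρ = (49·23 + 3) / 32 = 1130/32
ρ = 3/32
⌈1130/32⌉ = 36,  ⌈3/32⌉ = 1
#1s = 36 − 1 = 35


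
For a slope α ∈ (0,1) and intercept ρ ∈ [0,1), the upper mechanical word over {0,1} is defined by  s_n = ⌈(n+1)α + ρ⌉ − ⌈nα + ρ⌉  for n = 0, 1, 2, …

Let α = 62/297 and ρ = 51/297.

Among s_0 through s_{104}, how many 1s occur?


22

#1s = Σ_{n=0}^{104} s_n = Σ_{n=0}^{104} (⌈(n+1)α+ρ⌉ − ⌈nα+ρ⌉)
the sum telescopes: every ⌈nα+ρ⌉ with 0 < n < 105 appears once with + and once with −, leaving ⌈105α+ρ⌉ − ⌈0·α+ρ⌉
105α + ρ = (105·62 + 51) / 297 = 6561/297
ρ = 51/297
⌈6561/297⌉ = 23,  ⌈51/297⌉ = 1
#1s = 23 − 1 = 22


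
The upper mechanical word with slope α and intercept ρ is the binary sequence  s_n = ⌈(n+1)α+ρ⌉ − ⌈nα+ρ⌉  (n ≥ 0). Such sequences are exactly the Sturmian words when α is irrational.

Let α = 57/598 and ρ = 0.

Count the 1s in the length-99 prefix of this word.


10

#1s = Σ_{n=0}^{98} s_n = Σ_{n=0}^{98} (⌈(n+1)α+ρ⌉ − ⌈nα+ρ⌉)
the sum telescopes: every ⌈nα+ρ⌉ with 0 < n < 99 appears once with + and once with −, leaving ⌈99α+ρ⌉ − ⌈0·α+ρ⌉
99α + ρ = (99·57) / 598 = 5643/598
ρ = 0/598
⌈5643/598⌉ = 10,  ⌈0/598⌉ = 0
#1s = 10 − 0 = 10


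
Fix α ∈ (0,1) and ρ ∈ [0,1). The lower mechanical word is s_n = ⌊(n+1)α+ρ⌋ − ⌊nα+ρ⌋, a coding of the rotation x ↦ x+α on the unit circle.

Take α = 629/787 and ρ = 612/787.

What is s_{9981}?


1

(n+1)α + ρ = (9982·629 + 612) / 787 = 6279290/787
nα + ρ     = (9981·629 + 612) / 787 = 6278661/787
⌊6279290/787⌋ = 7978,  ⌊6278661/787⌋ = 7977
s_{9981} = 7978 − 7977 = 1


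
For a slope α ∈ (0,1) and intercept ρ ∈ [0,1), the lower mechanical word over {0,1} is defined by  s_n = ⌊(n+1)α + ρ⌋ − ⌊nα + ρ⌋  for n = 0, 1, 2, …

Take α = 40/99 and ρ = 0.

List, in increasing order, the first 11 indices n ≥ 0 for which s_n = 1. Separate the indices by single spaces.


2 4 7 9 12 14 17 19 22 24 27

n=0: ⌊40/99⌋−⌊0/99⌋ = 0−0 = 0
n=1: ⌊80/99⌋−⌊40/99⌋ = 0−0 = 0
n=2: ⌊120/99⌋−⌊80/99⌋ = 1−0 = 1  ← one
n=3: ⌊160/99⌋−⌊120/99⌋ = 1−1 = 0
n=4: ⌊200/99⌋−⌊160/99⌋ = 2−1 = 1  ← one
n=5: ⌊240/99⌋−⌊200/99⌋ = 2−2 = 0
n=6: ⌊280/99⌋−⌊240/99⌋ = 2−2 = 0
n=7: ⌊320/99⌋−⌊280/99⌋ = 3−2 = 1  ← one
n=8: ⌊360/99⌋−⌊320/99⌋ = 3−3 = 0
n=9: ⌊400/99⌋−⌊360/99⌋ = 4−3 = 1  ← one
n=10: ⌊440/99⌋−⌊400/99⌋ = 4−4 = 0
n=11: ⌊480/99⌋−⌊440/99⌋ = 4−4 = 0
n=12: ⌊520/99⌋−⌊480/99⌋ = 5−4 = 1  ← one
n=13: ⌊560/99⌋−⌊520/99⌋ = 5−5 = 0
n=14: ⌊600/99⌋−⌊560/99⌋ = 6−5 = 1  ← one
n=15: ⌊640/99⌋−⌊600/99⌋ = 6−6 = 0
n=16: ⌊680/99⌋−⌊640/99⌋ = 6−6 = 0
n=17: ⌊720/99⌋−⌊680/99⌋ = 7−6 = 1  ← one
n=18: ⌊760/99⌋−⌊720/99⌋ = 7−7 = 0
n=19: ⌊800/99⌋−⌊760/99⌋ = 8−7 = 1  ← one
n=20: ⌊840/99⌋−⌊800/99⌋ = 8−8 = 0
n=21: ⌊880/99⌋−⌊840/99⌋ = 8−8 = 0
n=22: ⌊920/99⌋−⌊880/99⌋ = 9−8 = 1  ← one
n=23: ⌊960/99⌋−⌊920/99⌋ = 9−9 = 0
n=24: ⌊1000/99⌋−⌊960/99⌋ = 10−9 = 1  ← one
n=25: ⌊1040/99⌋−⌊1000/99⌋ = 10−10 = 0
n=26: ⌊1080/99⌋−⌊1040/99⌋ = 10−10 = 0
n=27: ⌊1120/99⌋−⌊1080/99⌋ = 11−10 = 1  ← one
positions of the first 11 ones: 2 4 7 9 12 14 17 19 22 24 27


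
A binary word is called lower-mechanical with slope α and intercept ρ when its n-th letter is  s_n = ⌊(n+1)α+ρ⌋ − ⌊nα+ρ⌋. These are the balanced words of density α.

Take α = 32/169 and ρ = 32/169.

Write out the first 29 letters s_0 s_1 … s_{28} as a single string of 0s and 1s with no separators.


00001000010000100000100001000

n=0: ⌊(1·32+32)/169⌋ − ⌊(0·32+32)/169⌋ = ⌊64/169⌋ − ⌊32/169⌋ = 0 − 0 = 0
n=1: ⌊(2·32+32)/169⌋ − ⌊(1·32+32)/169⌋ = ⌊96/169⌋ − ⌊64/169⌋ = 0 − 0 = 0
n=2: ⌊(3·32+32)/169⌋ − ⌊(2·32+32)/169⌋ = ⌊128/169⌋ − ⌊96/169⌋ = 0 − 0 = 0
n=3: ⌊(4·32+32)/169⌋ − ⌊(3·32+32)/169⌋ = ⌊160/169⌋ − ⌊128/169⌋ = 0 − 0 = 0
n=4: ⌊(5·32+32)/169⌋ − ⌊(4·32+32)/169⌋ = ⌊192/169⌋ − ⌊160/169⌋ = 1 − 0 = 1
n=5: ⌊(6·32+32)/169⌋ − ⌊(5·32+32)/169⌋ = ⌊224/169⌋ − ⌊192/169⌋ = 1 − 1 = 0
n=6: ⌊(7·32+32)/169⌋ − ⌊(6·32+32)/169⌋ = ⌊256/169⌋ − ⌊224/169⌋ = 1 − 1 = 0
n=7: ⌊(8·32+32)/169⌋ − ⌊(7·32+32)/169⌋ = ⌊288/169⌋ − ⌊256/169⌋ = 1 − 1 = 0
n=8: ⌊(9·32+32)/169⌋ − ⌊(8·32+32)/169⌋ = ⌊320/169⌋ − ⌊288/169⌋ = 1 − 1 = 0
n=9: ⌊(10·32+32)/169⌋ − ⌊(9·32+32)/169⌋ = ⌊352/169⌋ − ⌊320/169⌋ = 2 − 1 = 1
n=10: ⌊(11·32+32)/169⌋ − ⌊(10·32+32)/169⌋ = ⌊384/169⌋ − ⌊352/169⌋ = 2 − 2 = 0
n=11: ⌊(12·32+32)/169⌋ − ⌊(11·32+32)/169⌋ = ⌊416/169⌋ − ⌊384/169⌋ = 2 − 2 = 0
n=12: ⌊(13·32+32)/169⌋ − ⌊(12·32+32)/169⌋ = ⌊448/169⌋ − ⌊416/169⌋ = 2 − 2 = 0
n=13: ⌊(14·32+32)/169⌋ − ⌊(13·32+32)/169⌋ = ⌊480/169⌋ − ⌊448/169⌋ = 2 − 2 = 0
n=14: ⌊(15·32+32)/169⌋ − ⌊(14·32+32)/169⌋ = ⌊512/169⌋ − ⌊480/169⌋ = 3 − 2 = 1
n=15: ⌊(16·32+32)/169⌋ − ⌊(15·32+32)/169⌋ = ⌊544/169⌋ − ⌊512/169⌋ = 3 − 3 = 0
n=16: ⌊(17·32+32)/169⌋ − ⌊(16·32+32)/169⌋ = ⌊576/169⌋ − ⌊544/169⌋ = 3 − 3 = 0
n=17: ⌊(18·32+32)/169⌋ − ⌊(17·32+32)/169⌋ = ⌊608/169⌋ − ⌊576/169⌋ = 3 − 3 = 0
n=18: ⌊(19·32+32)/169⌋ − ⌊(18·32+32)/169⌋ = ⌊640/169⌋ − ⌊608/169⌋ = 3 − 3 = 0
n=19: ⌊(20·32+32)/169⌋ − ⌊(19·32+32)/169⌋ = ⌊672/169⌋ − ⌊640/169⌋ = 3 − 3 = 0
n=20: ⌊(21·32+32)/169⌋ − ⌊(20·32+32)/169⌋ = ⌊704/169⌋ − ⌊672/169⌋ = 4 − 3 = 1
n=21: ⌊(22·32+32)/169⌋ − ⌊(21·32+32)/169⌋ = ⌊736/169⌋ − ⌊704/169⌋ = 4 − 4 = 0
n=22: ⌊(23·32+32)/169⌋ − ⌊(22·32+32)/169⌋ = ⌊768/169⌋ − ⌊736/169⌋ = 4 − 4 = 0
n=23: ⌊(24·32+32)/169⌋ − ⌊(23·32+32)/169⌋ = ⌊800/169⌋ − ⌊768/169⌋ = 4 − 4 = 0
n=24: ⌊(25·32+32)/169⌋ − ⌊(24·32+32)/169⌋ = ⌊832/169⌋ − ⌊800/169⌋ = 4 − 4 = 0
n=25: ⌊(26·32+32)/169⌋ − ⌊(25·32+32)/169⌋ = ⌊864/169⌋ − ⌊832/169⌋ = 5 − 4 = 1
n=26: ⌊(27·32+32)/169⌋ − ⌊(26·32+32)/169⌋ = ⌊896/169⌋ − ⌊864/169⌋ = 5 − 5 = 0
n=27: ⌊(28·32+32)/169⌋ − ⌊(27·32+32)/169⌋ = ⌊928/169⌋ − ⌊896/169⌋ = 5 − 5 = 0
n=28: ⌊(29·32+32)/169⌋ − ⌊(28·32+32)/169⌋ = ⌊960/169⌋ − ⌊928/169⌋ = 5 − 5 = 0


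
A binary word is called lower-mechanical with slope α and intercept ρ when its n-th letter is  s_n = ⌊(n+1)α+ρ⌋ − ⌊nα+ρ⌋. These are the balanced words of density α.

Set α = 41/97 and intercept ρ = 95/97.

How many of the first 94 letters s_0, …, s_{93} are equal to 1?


#1s = Σ_{n=0}^{93} s_n = Σ_{n=0}^{93} (⌊(n+1)α+ρ⌋ − ⌊nα+ρ⌋)
the sum telescopes: every ⌊nα+ρ⌋ with 0 < n < 94 appears once with + and once with −, leaving ⌊94α+ρ⌋ − ⌊0·α+ρ⌋
94α + ρ = (94·41 + 95) / 97 = 3949/97
ρ = 95/97
⌊3949/97⌋ = 40,  ⌊95/97⌋ = 0
#1s = 40 − 0 = 40

40


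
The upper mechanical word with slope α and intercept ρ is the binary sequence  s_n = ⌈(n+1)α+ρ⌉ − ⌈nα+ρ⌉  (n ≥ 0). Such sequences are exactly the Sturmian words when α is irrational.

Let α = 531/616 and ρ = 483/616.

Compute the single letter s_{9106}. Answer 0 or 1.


1

(n+1)α + ρ = (9107·531 + 483) / 616 = 4836300/616
nα + ρ     = (9106·531 + 483) / 616 = 4835769/616
⌈4836300/616⌉ = 7852,  ⌈4835769/616⌉ = 7851
s_{9106} = 7852 − 7851 = 1


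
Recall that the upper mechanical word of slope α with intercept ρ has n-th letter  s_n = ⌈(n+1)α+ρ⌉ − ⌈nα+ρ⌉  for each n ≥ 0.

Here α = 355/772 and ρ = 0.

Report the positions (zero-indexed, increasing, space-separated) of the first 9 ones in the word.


0 2 4 6 8 10 13 15 17

n=0: ⌈355/772⌉−⌈0/772⌉ = 1−0 = 1  ← one
n=1: ⌈710/772⌉−⌈355/772⌉ = 1−1 = 0
n=2: ⌈1065/772⌉−⌈710/772⌉ = 2−1 = 1  ← one
n=3: ⌈1420/772⌉−⌈1065/772⌉ = 2−2 = 0
n=4: ⌈1775/772⌉−⌈1420/772⌉ = 3−2 = 1  ← one
n=5: ⌈2130/772⌉−⌈1775/772⌉ = 3−3 = 0
n=6: ⌈2485/772⌉−⌈2130/772⌉ = 4−3 = 1  ← one
n=7: ⌈2840/772⌉−⌈2485/772⌉ = 4−4 = 0
n=8: ⌈3195/772⌉−⌈2840/772⌉ = 5−4 = 1  ← one
n=9: ⌈3550/772⌉−⌈3195/772⌉ = 5−5 = 0
n=10: ⌈3905/772⌉−⌈3550/772⌉ = 6−5 = 1  ← one
n=11: ⌈4260/772⌉−⌈3905/772⌉ = 6−6 = 0
n=12: ⌈4615/772⌉−⌈4260/772⌉ = 6−6 = 0
n=13: ⌈4970/772⌉−⌈4615/772⌉ = 7−6 = 1  ← one
n=14: ⌈5325/772⌉−⌈4970/772⌉ = 7−7 = 0
n=15: ⌈5680/772⌉−⌈5325/772⌉ = 8−7 = 1  ← one
n=16: ⌈6035/772⌉−⌈5680/772⌉ = 8−8 = 0
n=17: ⌈6390/772⌉−⌈6035/772⌉ = 9−8 = 1  ← one
positions of the first 9 ones: 0 2 4 6 8 10 13 15 17


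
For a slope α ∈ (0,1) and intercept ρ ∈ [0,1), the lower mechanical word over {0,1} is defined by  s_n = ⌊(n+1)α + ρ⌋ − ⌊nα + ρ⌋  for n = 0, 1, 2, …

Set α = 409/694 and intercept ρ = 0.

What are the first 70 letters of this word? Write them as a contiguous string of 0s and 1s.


n=0: ⌊(1·409)/694⌋ − ⌊(0·409)/694⌋ = ⌊409/694⌋ − ⌊0/694⌋ = 0 − 0 = 0
n=1: ⌊(2·409)/694⌋ − ⌊(1·409)/694⌋ = ⌊818/694⌋ − ⌊409/694⌋ = 1 − 0 = 1
n=2: ⌊(3·409)/694⌋ − ⌊(2·409)/694⌋ = ⌊1227/694⌋ − ⌊818/694⌋ = 1 − 1 = 0
n=3: ⌊(4·409)/694⌋ − ⌊(3·409)/694⌋ = ⌊1636/694⌋ − ⌊1227/694⌋ = 2 − 1 = 1
n=4: ⌊(5·409)/694⌋ − ⌊(4·409)/694⌋ = ⌊2045/694⌋ − ⌊1636/694⌋ = 2 − 2 = 0
n=5: ⌊(6·409)/694⌋ − ⌊(5·409)/694⌋ = ⌊2454/694⌋ − ⌊2045/694⌋ = 3 − 2 = 1
n=6: ⌊(7·409)/694⌋ − ⌊(6·409)/694⌋ = ⌊2863/694⌋ − ⌊2454/694⌋ = 4 − 3 = 1
n=7: ⌊(8·409)/694⌋ − ⌊(7·409)/694⌋ = ⌊3272/694⌋ − ⌊2863/694⌋ = 4 − 4 = 0
n=8: ⌊(9·409)/694⌋ − ⌊(8·409)/694⌋ = ⌊3681/694⌋ − ⌊3272/694⌋ = 5 − 4 = 1
n=9: ⌊(10·409)/694⌋ − ⌊(9·409)/694⌋ = ⌊4090/694⌋ − ⌊3681/694⌋ = 5 − 5 = 0
n=10: ⌊(11·409)/694⌋ − ⌊(10·409)/694⌋ = ⌊4499/694⌋ − ⌊4090/694⌋ = 6 − 5 = 1
n=11: ⌊(12·409)/694⌋ − ⌊(11·409)/694⌋ = ⌊4908/694⌋ − ⌊4499/694⌋ = 7 − 6 = 1
n=12: ⌊(13·409)/694⌋ − ⌊(12·409)/694⌋ = ⌊5317/694⌋ − ⌊4908/694⌋ = 7 − 7 = 0
n=13: ⌊(14·409)/694⌋ − ⌊(13·409)/694⌋ = ⌊5726/694⌋ − ⌊5317/694⌋ = 8 − 7 = 1
n=14: ⌊(15·409)/694⌋ − ⌊(14·409)/694⌋ = ⌊6135/694⌋ − ⌊5726/694⌋ = 8 − 8 = 0
n=15: ⌊(16·409)/694⌋ − ⌊(15·409)/694⌋ = ⌊6544/694⌋ − ⌊6135/694⌋ = 9 − 8 = 1
n=16: ⌊(17·409)/694⌋ − ⌊(16·409)/694⌋ = ⌊6953/694⌋ − ⌊6544/694⌋ = 10 − 9 = 1
n=17: ⌊(18·409)/694⌋ − ⌊(17·409)/694⌋ = ⌊7362/694⌋ − ⌊6953/694⌋ = 10 − 10 = 0
n=18: ⌊(19·409)/694⌋ − ⌊(18·409)/694⌋ = ⌊7771/694⌋ − ⌊7362/694⌋ = 11 − 10 = 1
n=19: ⌊(20·409)/694⌋ − ⌊(19·409)/694⌋ = ⌊8180/694⌋ − ⌊7771/694⌋ = 11 − 11 = 0
n=20: ⌊(21·409)/694⌋ − ⌊(20·409)/694⌋ = ⌊8589/694⌋ − ⌊8180/694⌋ = 12 − 11 = 1
n=21: ⌊(22·409)/694⌋ − ⌊(21·409)/694⌋ = ⌊8998/694⌋ − ⌊8589/694⌋ = 12 − 12 = 0
n=22: ⌊(23·409)/694⌋ − ⌊(22·409)/694⌋ = ⌊9407/694⌋ − ⌊8998/694⌋ = 13 − 12 = 1
n=23: ⌊(24·409)/694⌋ − ⌊(23·409)/694⌋ = ⌊9816/694⌋ − ⌊9407/694⌋ = 14 − 13 = 1
n=24: ⌊(25·409)/694⌋ − ⌊(24·409)/694⌋ = ⌊10225/694⌋ − ⌊9816/694⌋ = 14 − 14 = 0
n=25: ⌊(26·409)/694⌋ − ⌊(25·409)/694⌋ = ⌊10634/694⌋ − ⌊10225/694⌋ = 15 − 14 = 1
n=26: ⌊(27·409)/694⌋ − ⌊(26·409)/694⌋ = ⌊11043/694⌋ − ⌊10634/694⌋ = 15 − 15 = 0
n=27: ⌊(28·409)/694⌋ − ⌊(27·409)/694⌋ = ⌊11452/694⌋ − ⌊11043/694⌋ = 16 − 15 = 1
n=28: ⌊(29·409)/694⌋ − ⌊(28·409)/694⌋ = ⌊11861/694⌋ − ⌊11452/694⌋ = 17 − 16 = 1
n=29: ⌊(30·409)/694⌋ − ⌊(29·409)/694⌋ = ⌊12270/694⌋ − ⌊11861/694⌋ = 17 − 17 = 0
n=30: ⌊(31·409)/694⌋ − ⌊(30·409)/694⌋ = ⌊12679/694⌋ − ⌊12270/694⌋ = 18 − 17 = 1
n=31: ⌊(32·409)/694⌋ − ⌊(31·409)/694⌋ = ⌊13088/694⌋ − ⌊12679/694⌋ = 18 − 18 = 0
n=32: ⌊(33·409)/694⌋ − ⌊(32·409)/694⌋ = ⌊13497/694⌋ − ⌊13088/694⌋ = 19 − 18 = 1
n=33: ⌊(34·409)/694⌋ − ⌊(33·409)/694⌋ = ⌊13906/694⌋ − ⌊13497/694⌋ = 20 − 19 = 1
n=34: ⌊(35·409)/694⌋ − ⌊(34·409)/694⌋ = ⌊14315/694⌋ − ⌊13906/694⌋ = 20 − 20 = 0
n=35: ⌊(36·409)/694⌋ − ⌊(35·409)/694⌋ = ⌊14724/694⌋ − ⌊14315/694⌋ = 21 − 20 = 1
n=36: ⌊(37·409)/694⌋ − ⌊(36·409)/694⌋ = ⌊15133/694⌋ − ⌊14724/694⌋ = 21 − 21 = 0
n=37: ⌊(38·409)/694⌋ − ⌊(37·409)/694⌋ = ⌊15542/694⌋ − ⌊15133/694⌋ = 22 − 21 = 1
n=38: ⌊(39·409)/694⌋ − ⌊(38·409)/694⌋ = ⌊15951/694⌋ − ⌊15542/694⌋ = 22 − 22 = 0
n=39: ⌊(40·409)/694⌋ − ⌊(39·409)/694⌋ = ⌊16360/694⌋ − ⌊15951/694⌋ = 23 − 22 = 1
n=40: ⌊(41·409)/694⌋ − ⌊(40·409)/694⌋ = ⌊16769/694⌋ − ⌊16360/694⌋ = 24 − 23 = 1
n=41: ⌊(42·409)/694⌋ − ⌊(41·409)/694⌋ = ⌊17178/694⌋ − ⌊16769/694⌋ = 24 − 24 = 0
n=42: ⌊(43·409)/694⌋ − ⌊(42·409)/694⌋ = ⌊17587/694⌋ − ⌊17178/694⌋ = 25 − 24 = 1
n=43: ⌊(44·409)/694⌋ − ⌊(43·409)/694⌋ = ⌊17996/694⌋ − ⌊17587/694⌋ = 25 − 25 = 0
n=44: ⌊(45·409)/694⌋ − ⌊(44·409)/694⌋ = ⌊18405/694⌋ − ⌊17996/694⌋ = 26 − 25 = 1
n=45: ⌊(46·409)/694⌋ − ⌊(45·409)/694⌋ = ⌊18814/694⌋ − ⌊18405/694⌋ = 27 − 26 = 1
n=46: ⌊(47·409)/694⌋ − ⌊(46·409)/694⌋ = ⌊19223/694⌋ − ⌊18814/694⌋ = 27 − 27 = 0
n=47: ⌊(48·409)/694⌋ − ⌊(47·409)/694⌋ = ⌊19632/694⌋ − ⌊19223/694⌋ = 28 − 27 = 1
n=48: ⌊(49·409)/694⌋ − ⌊(48·409)/694⌋ = ⌊20041/694⌋ − ⌊19632/694⌋ = 28 − 28 = 0
n=49: ⌊(50·409)/694⌋ − ⌊(49·409)/694⌋ = ⌊20450/694⌋ − ⌊20041/694⌋ = 29 − 28 = 1
n=50: ⌊(51·409)/694⌋ − ⌊(50·409)/694⌋ = ⌊20859/694⌋ − ⌊20450/694⌋ = 30 − 29 = 1
n=51: ⌊(52·409)/694⌋ − ⌊(51·409)/694⌋ = ⌊21268/694⌋ − ⌊20859/694⌋ = 30 − 30 = 0
n=52: ⌊(53·409)/694⌋ − ⌊(52·409)/694⌋ = ⌊21677/694⌋ − ⌊21268/694⌋ = 31 − 30 = 1
n=53: ⌊(54·409)/694⌋ − ⌊(53·409)/694⌋ = ⌊22086/694⌋ − ⌊21677/694⌋ = 31 − 31 = 0
n=54: ⌊(55·409)/694⌋ − ⌊(54·409)/694⌋ = ⌊22495/694⌋ − ⌊22086/694⌋ = 32 − 31 = 1
n=55: ⌊(56·409)/694⌋ − ⌊(55·409)/694⌋ = ⌊22904/694⌋ − ⌊22495/694⌋ = 33 − 32 = 1
n=56: ⌊(57·409)/694⌋ − ⌊(56·409)/694⌋ = ⌊23313/694⌋ − ⌊22904/694⌋ = 33 − 33 = 0
n=57: ⌊(58·409)/694⌋ − ⌊(57·409)/694⌋ = ⌊23722/694⌋ − ⌊23313/694⌋ = 34 − 33 = 1
n=58: ⌊(59·409)/694⌋ − ⌊(58·409)/694⌋ = ⌊24131/694⌋ − ⌊23722/694⌋ = 34 − 34 = 0
n=59: ⌊(60·409)/694⌋ − ⌊(59·409)/694⌋ = ⌊24540/694⌋ − ⌊24131/694⌋ = 35 − 34 = 1
n=60: ⌊(61·409)/694⌋ − ⌊(60·409)/694⌋ = ⌊24949/694⌋ − ⌊24540/694⌋ = 35 − 35 = 0
n=61: ⌊(62·409)/694⌋ − ⌊(61·409)/694⌋ = ⌊25358/694⌋ − ⌊24949/694⌋ = 36 − 35 = 1
n=62: ⌊(63·409)/694⌋ − ⌊(62·409)/694⌋ = ⌊25767/694⌋ − ⌊25358/694⌋ = 37 − 36 = 1
n=63: ⌊(64·409)/694⌋ − ⌊(63·409)/694⌋ = ⌊26176/694⌋ − ⌊25767/694⌋ = 37 − 37 = 0
n=64: ⌊(65·409)/694⌋ − ⌊(64·409)/694⌋ = ⌊26585/694⌋ − ⌊26176/694⌋ = 38 − 37 = 1
n=65: ⌊(66·409)/694⌋ − ⌊(65·409)/694⌋ = ⌊26994/694⌋ − ⌊26585/694⌋ = 38 − 38 = 0
n=66: ⌊(67·409)/694⌋ − ⌊(66·409)/694⌋ = ⌊27403/694⌋ − ⌊26994/694⌋ = 39 − 38 = 1
n=67: ⌊(68·409)/694⌋ − ⌊(67·409)/694⌋ = ⌊27812/694⌋ − ⌊27403/694⌋ = 40 − 39 = 1
n=68: ⌊(69·409)/694⌋ − ⌊(68·409)/694⌋ = ⌊28221/694⌋ − ⌊27812/694⌋ = 40 − 40 = 0
n=69: ⌊(70·409)/694⌋ − ⌊(69·409)/694⌋ = ⌊28630/694⌋ − ⌊28221/694⌋ = 41 − 40 = 1

0101011010110101101010110101101011010101101011010110101101010110101101


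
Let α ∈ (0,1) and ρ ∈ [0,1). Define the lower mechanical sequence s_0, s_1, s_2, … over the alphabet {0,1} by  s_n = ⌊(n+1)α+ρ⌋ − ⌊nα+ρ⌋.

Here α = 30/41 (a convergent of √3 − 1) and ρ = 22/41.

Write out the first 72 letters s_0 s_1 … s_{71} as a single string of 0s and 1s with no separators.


n=0: ⌊(1·30+22)/41⌋ − ⌊(0·30+22)/41⌋ = ⌊52/41⌋ − ⌊22/41⌋ = 1 − 0 = 1
n=1: ⌊(2·30+22)/41⌋ − ⌊(1·30+22)/41⌋ = ⌊82/41⌋ − ⌊52/41⌋ = 2 − 1 = 1
n=2: ⌊(3·30+22)/41⌋ − ⌊(2·30+22)/41⌋ = ⌊112/41⌋ − ⌊82/41⌋ = 2 − 2 = 0
n=3: ⌊(4·30+22)/41⌋ − ⌊(3·30+22)/41⌋ = ⌊142/41⌋ − ⌊112/41⌋ = 3 − 2 = 1
n=4: ⌊(5·30+22)/41⌋ − ⌊(4·30+22)/41⌋ = ⌊172/41⌋ − ⌊142/41⌋ = 4 − 3 = 1
n=5: ⌊(6·30+22)/41⌋ − ⌊(5·30+22)/41⌋ = ⌊202/41⌋ − ⌊172/41⌋ = 4 − 4 = 0
n=6: ⌊(7·30+22)/41⌋ − ⌊(6·30+22)/41⌋ = ⌊232/41⌋ − ⌊202/41⌋ = 5 − 4 = 1
n=7: ⌊(8·30+22)/41⌋ − ⌊(7·30+22)/41⌋ = ⌊262/41⌋ − ⌊232/41⌋ = 6 − 5 = 1
n=8: ⌊(9·30+22)/41⌋ − ⌊(8·30+22)/41⌋ = ⌊292/41⌋ − ⌊262/41⌋ = 7 − 6 = 1
n=9: ⌊(10·30+22)/41⌋ − ⌊(9·30+22)/41⌋ = ⌊322/41⌋ − ⌊292/41⌋ = 7 − 7 = 0
n=10: ⌊(11·30+22)/41⌋ − ⌊(10·30+22)/41⌋ = ⌊352/41⌋ − ⌊322/41⌋ = 8 − 7 = 1
n=11: ⌊(12·30+22)/41⌋ − ⌊(11·30+22)/41⌋ = ⌊382/41⌋ − ⌊352/41⌋ = 9 − 8 = 1
n=12: ⌊(13·30+22)/41⌋ − ⌊(12·30+22)/41⌋ = ⌊412/41⌋ − ⌊382/41⌋ = 10 − 9 = 1
n=13: ⌊(14·30+22)/41⌋ − ⌊(13·30+22)/41⌋ = ⌊442/41⌋ − ⌊412/41⌋ = 10 − 10 = 0
n=14: ⌊(15·30+22)/41⌋ − ⌊(14·30+22)/41⌋ = ⌊472/41⌋ − ⌊442/41⌋ = 11 − 10 = 1
n=15: ⌊(16·30+22)/41⌋ − ⌊(15·30+22)/41⌋ = ⌊502/41⌋ − ⌊472/41⌋ = 12 − 11 = 1
n=16: ⌊(17·30+22)/41⌋ − ⌊(16·30+22)/41⌋ = ⌊532/41⌋ − ⌊502/41⌋ = 12 − 12 = 0
n=17: ⌊(18·30+22)/41⌋ − ⌊(17·30+22)/41⌋ = ⌊562/41⌋ − ⌊532/41⌋ = 13 − 12 = 1
n=18: ⌊(19·30+22)/41⌋ − ⌊(18·30+22)/41⌋ = ⌊592/41⌋ − ⌊562/41⌋ = 14 − 13 = 1
n=19: ⌊(20·30+22)/41⌋ − ⌊(19·30+22)/41⌋ = ⌊622/41⌋ − ⌊592/41⌋ = 15 − 14 = 1
n=20: ⌊(21·30+22)/41⌋ − ⌊(20·30+22)/41⌋ = ⌊652/41⌋ − ⌊622/41⌋ = 15 − 15 = 0
n=21: ⌊(22·30+22)/41⌋ − ⌊(21·30+22)/41⌋ = ⌊682/41⌋ − ⌊652/41⌋ = 16 − 15 = 1
n=22: ⌊(23·30+22)/41⌋ − ⌊(22·30+22)/41⌋ = ⌊712/41⌋ − ⌊682/41⌋ = 17 − 16 = 1
n=23: ⌊(24·30+22)/41⌋ − ⌊(23·30+22)/41⌋ = ⌊742/41⌋ − ⌊712/41⌋ = 18 − 17 = 1
n=24: ⌊(25·30+22)/41⌋ − ⌊(24·30+22)/41⌋ = ⌊772/41⌋ − ⌊742/41⌋ = 18 − 18 = 0
n=25: ⌊(26·30+22)/41⌋ − ⌊(25·30+22)/41⌋ = ⌊802/41⌋ − ⌊772/41⌋ = 19 − 18 = 1
n=26: ⌊(27·30+22)/41⌋ − ⌊(26·30+22)/41⌋ = ⌊832/41⌋ − ⌊802/41⌋ = 20 − 19 = 1
n=27: ⌊(28·30+22)/41⌋ − ⌊(27·30+22)/41⌋ = ⌊862/41⌋ − ⌊832/41⌋ = 21 − 20 = 1
n=28: ⌊(29·30+22)/41⌋ − ⌊(28·30+22)/41⌋ = ⌊892/41⌋ − ⌊862/41⌋ = 21 − 21 = 0
n=29: ⌊(30·30+22)/41⌋ − ⌊(29·30+22)/41⌋ = ⌊922/41⌋ − ⌊892/41⌋ = 22 − 21 = 1
n=30: ⌊(31·30+22)/41⌋ − ⌊(30·30+22)/41⌋ = ⌊952/41⌋ − ⌊922/41⌋ = 23 − 22 = 1
n=31: ⌊(32·30+22)/41⌋ − ⌊(31·30+22)/41⌋ = ⌊982/41⌋ − ⌊952/41⌋ = 23 − 23 = 0
n=32: ⌊(33·30+22)/41⌋ − ⌊(32·30+22)/41⌋ = ⌊1012/41⌋ − ⌊982/41⌋ = 24 − 23 = 1
n=33: ⌊(34·30+22)/41⌋ − ⌊(33·30+22)/41⌋ = ⌊1042/41⌋ − ⌊1012/41⌋ = 25 − 24 = 1
n=34: ⌊(35·30+22)/41⌋ − ⌊(34·30+22)/41⌋ = ⌊1072/41⌋ − ⌊1042/41⌋ = 26 − 25 = 1
n=35: ⌊(36·30+22)/41⌋ − ⌊(35·30+22)/41⌋ = ⌊1102/41⌋ − ⌊1072/41⌋ = 26 − 26 = 0
n=36: ⌊(37·30+22)/41⌋ − ⌊(36·30+22)/41⌋ = ⌊1132/41⌋ − ⌊1102/41⌋ = 27 − 26 = 1
n=37: ⌊(38·30+22)/41⌋ − ⌊(37·30+22)/41⌋ = ⌊1162/41⌋ − ⌊1132/41⌋ = 28 − 27 = 1
n=38: ⌊(39·30+22)/41⌋ − ⌊(38·30+22)/41⌋ = ⌊1192/41⌋ − ⌊1162/41⌋ = 29 − 28 = 1
n=39: ⌊(40·30+22)/41⌋ − ⌊(39·30+22)/41⌋ = ⌊1222/41⌋ − ⌊1192/41⌋ = 29 − 29 = 0
n=40: ⌊(41·30+22)/41⌋ − ⌊(40·30+22)/41⌋ = ⌊1252/41⌋ − ⌊1222/41⌋ = 30 − 29 = 1
n=41: ⌊(42·30+22)/41⌋ − ⌊(41·30+22)/41⌋ = ⌊1282/41⌋ − ⌊1252/41⌋ = 31 − 30 = 1
n=42: ⌊(43·30+22)/41⌋ − ⌊(42·30+22)/41⌋ = ⌊1312/41⌋ − ⌊1282/41⌋ = 32 − 31 = 1
n=43: ⌊(44·30+22)/41⌋ − ⌊(43·30+22)/41⌋ = ⌊1342/41⌋ − ⌊1312/41⌋ = 32 − 32 = 0
n=44: ⌊(45·30+22)/41⌋ − ⌊(44·30+22)/41⌋ = ⌊1372/41⌋ − ⌊1342/41⌋ = 33 − 32 = 1
n=45: ⌊(46·30+22)/41⌋ − ⌊(45·30+22)/41⌋ = ⌊1402/41⌋ − ⌊1372/41⌋ = 34 − 33 = 1
n=46: ⌊(47·30+22)/41⌋ − ⌊(46·30+22)/41⌋ = ⌊1432/41⌋ − ⌊1402/41⌋ = 34 − 34 = 0
n=47: ⌊(48·30+22)/41⌋ − ⌊(47·30+22)/41⌋ = ⌊1462/41⌋ − ⌊1432/41⌋ = 35 − 34 = 1
n=48: ⌊(49·30+22)/41⌋ − ⌊(48·30+22)/41⌋ = ⌊1492/41⌋ − ⌊1462/41⌋ = 36 − 35 = 1
n=49: ⌊(50·30+22)/41⌋ − ⌊(49·30+22)/41⌋ = ⌊1522/41⌋ − ⌊1492/41⌋ = 37 − 36 = 1
n=50: ⌊(51·30+22)/41⌋ − ⌊(50·30+22)/41⌋ = ⌊1552/41⌋ − ⌊1522/41⌋ = 37 − 37 = 0
n=51: ⌊(52·30+22)/41⌋ − ⌊(51·30+22)/41⌋ = ⌊1582/41⌋ − ⌊1552/41⌋ = 38 − 37 = 1
n=52: ⌊(53·30+22)/41⌋ − ⌊(52·30+22)/41⌋ = ⌊1612/41⌋ − ⌊1582/41⌋ = 39 − 38 = 1
n=53: ⌊(54·30+22)/41⌋ − ⌊(53·30+22)/41⌋ = ⌊1642/41⌋ − ⌊1612/41⌋ = 40 − 39 = 1
n=54: ⌊(55·30+22)/41⌋ − ⌊(54·30+22)/41⌋ = ⌊1672/41⌋ − ⌊1642/41⌋ = 40 − 40 = 0
n=55: ⌊(56·30+22)/41⌋ − ⌊(55·30+22)/41⌋ = ⌊1702/41⌋ − ⌊1672/41⌋ = 41 − 40 = 1
n=56: ⌊(57·30+22)/41⌋ − ⌊(56·30+22)/41⌋ = ⌊1732/41⌋ − ⌊1702/41⌋ = 42 − 41 = 1
n=57: ⌊(58·30+22)/41⌋ − ⌊(57·30+22)/41⌋ = ⌊1762/41⌋ − ⌊1732/41⌋ = 42 − 42 = 0
n=58: ⌊(59·30+22)/41⌋ − ⌊(58·30+22)/41⌋ = ⌊1792/41⌋ − ⌊1762/41⌋ = 43 − 42 = 1
n=59: ⌊(60·30+22)/41⌋ − ⌊(59·30+22)/41⌋ = ⌊1822/41⌋ − ⌊1792/41⌋ = 44 − 43 = 1
n=60: ⌊(61·30+22)/41⌋ − ⌊(60·30+22)/41⌋ = ⌊1852/41⌋ − ⌊1822/41⌋ = 45 − 44 = 1
n=61: ⌊(62·30+22)/41⌋ − ⌊(61·30+22)/41⌋ = ⌊1882/41⌋ − ⌊1852/41⌋ = 45 − 45 = 0
n=62: ⌊(63·30+22)/41⌋ − ⌊(62·30+22)/41⌋ = ⌊1912/41⌋ − ⌊1882/41⌋ = 46 − 45 = 1
n=63: ⌊(64·30+22)/41⌋ − ⌊(63·30+22)/41⌋ = ⌊1942/41⌋ − ⌊1912/41⌋ = 47 − 46 = 1
n=64: ⌊(65·30+22)/41⌋ − ⌊(64·30+22)/41⌋ = ⌊1972/41⌋ − ⌊1942/41⌋ = 48 − 47 = 1
n=65: ⌊(66·30+22)/41⌋ − ⌊(65·30+22)/41⌋ = ⌊2002/41⌋ − ⌊1972/41⌋ = 48 − 48 = 0
n=66: ⌊(67·30+22)/41⌋ − ⌊(66·30+22)/41⌋ = ⌊2032/41⌋ − ⌊2002/41⌋ = 49 − 48 = 1
n=67: ⌊(68·30+22)/41⌋ − ⌊(67·30+22)/41⌋ = ⌊2062/41⌋ − ⌊2032/41⌋ = 50 − 49 = 1
n=68: ⌊(69·30+22)/41⌋ − ⌊(68·30+22)/41⌋ = ⌊2092/41⌋ − ⌊2062/41⌋ = 51 − 50 = 1
n=69: ⌊(70·30+22)/41⌋ − ⌊(69·30+22)/41⌋ = ⌊2122/41⌋ − ⌊2092/41⌋ = 51 − 51 = 0
n=70: ⌊(71·30+22)/41⌋ − ⌊(70·30+22)/41⌋ = ⌊2152/41⌋ − ⌊2122/41⌋ = 52 − 51 = 1
n=71: ⌊(72·30+22)/41⌋ − ⌊(71·30+22)/41⌋ = ⌊2182/41⌋ − ⌊2152/41⌋ = 53 − 52 = 1

110110111011101101110111011101101110111011101101110111011011101110111011
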